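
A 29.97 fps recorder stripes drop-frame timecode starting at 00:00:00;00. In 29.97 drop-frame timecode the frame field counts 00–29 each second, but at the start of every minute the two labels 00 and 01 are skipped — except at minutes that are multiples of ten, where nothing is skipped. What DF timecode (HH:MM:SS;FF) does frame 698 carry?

00:00:23;08

Each 10-minute DF block holds 10 × 60 × 30 − 9 × 2 = 17982 frames. 698 ÷ 17982 → 0 full blocks, remainder 698.
Within the partial block the first minute is 1800 frames and each further minute 1798, so 0 further minute boundaries passed. Total skipped labels = 18 × 0 + 2 × 0 = 0.
Non-drop label index = 698 + 0 = 698; at 30 labels/s that is 00:00:23:08, i.e. DF 00:00:23;08.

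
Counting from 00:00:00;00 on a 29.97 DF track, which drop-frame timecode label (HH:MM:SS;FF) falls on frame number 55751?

00:31:00;07

Ten DF minutes hold 17982 frames, so frame 55751 lies in block 3 (frames 53946–71927) with 1805 frames into that block.
The block's first minute is 1800 frames and the rest 1798 each; 1805 frames reaches minute 1, so 3 × 18 + 1 × 2 = 56 labels have been skipped so far.
Adding those back, label number 55751 + 56 = 55807 at 30 labels/s is 1860 s + 7 f = 0 h 31 min 0 s frame 7, i.e. 00:31:00;07.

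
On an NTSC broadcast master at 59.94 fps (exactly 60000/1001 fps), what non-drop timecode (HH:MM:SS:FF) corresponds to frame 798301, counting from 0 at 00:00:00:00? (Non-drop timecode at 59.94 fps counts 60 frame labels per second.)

798301 ÷ 60 = 13305 full seconds, remainder 1 frame.
13305 s = 3 h 41 min 45 s.
Timecode: 03:41:45:01.

03:41:45:01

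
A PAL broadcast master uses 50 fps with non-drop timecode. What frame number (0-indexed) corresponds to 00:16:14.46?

Total seconds to the label: (0 × 3600 + 16 × 60 + 14) = 974.
Frame index = 974 × 50 + 46 = 48746.

frame 48746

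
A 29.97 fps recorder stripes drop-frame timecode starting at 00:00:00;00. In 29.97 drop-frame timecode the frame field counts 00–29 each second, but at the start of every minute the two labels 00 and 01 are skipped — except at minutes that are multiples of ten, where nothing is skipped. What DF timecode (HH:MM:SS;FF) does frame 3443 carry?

00:01:54;25

Each 10-minute DF block holds 10 × 60 × 30 − 9 × 2 = 17982 frames. 3443 ÷ 17982 → 0 full blocks, remainder 3443.
Within the partial block the first minute is 1800 frames and each further minute 1798, so 1 further minute boundary passed. Total skipped labels = 18 × 0 + 2 × 1 = 2.
Non-drop label index = 3443 + 2 = 3445; at 30 labels/s that is 00:01:54:25, i.e. DF 00:01:54;25.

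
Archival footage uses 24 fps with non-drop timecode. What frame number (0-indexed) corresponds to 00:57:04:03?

Total seconds to the label: (0 × 3600 + 57 × 60 + 4) = 3424.
Frame index = 3424 × 24 + 3 = 82179.

frame 82179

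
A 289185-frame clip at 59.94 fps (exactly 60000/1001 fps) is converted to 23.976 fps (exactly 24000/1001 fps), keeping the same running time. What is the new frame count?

115674 frames

Target frames = source frames × (target rate / source rate) = 289185 × (24000/1001)/(60000/1001) = 289185 × 2/5 = 115674.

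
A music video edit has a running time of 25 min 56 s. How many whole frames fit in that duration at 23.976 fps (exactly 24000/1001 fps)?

25 min 56 s = 1556 s.
Frames = 1556 × 24000/1001 = 37344000/1001 ≈ 37306.6933.
Complete frames: 37306.

37306 frames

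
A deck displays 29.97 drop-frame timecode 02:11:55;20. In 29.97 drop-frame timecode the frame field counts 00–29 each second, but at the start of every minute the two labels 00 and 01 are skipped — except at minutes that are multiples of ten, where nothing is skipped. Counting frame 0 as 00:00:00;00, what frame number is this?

237234

Complete 10-minute blocks: 13, each 17982 frames → 233766.
Remaining 1 whole minute in the current block: 1800 + 0 × 1798 = 1800 frames.
Within the current minute: 55 × 30 + 20 − 2 = 1668 (labels ;00/;01 skipped at this minute). Total = 233766 + 1800 + 1668 = 237234.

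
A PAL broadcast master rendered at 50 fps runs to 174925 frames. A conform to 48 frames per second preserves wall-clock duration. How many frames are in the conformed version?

Target frames = source frames × (target rate / source rate) = 174925 × (48)/(50) = 174925 × 24/25 = 167928.

167928 frames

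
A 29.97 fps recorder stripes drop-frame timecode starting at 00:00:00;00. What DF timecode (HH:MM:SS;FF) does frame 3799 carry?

00:02:06;23

Ten DF minutes hold 17982 frames, so frame 3799 lies in block 0 (frames 0–17981) with 3799 frames into that block.
The block's first minute is 1800 frames and the rest 1798 each; 3799 frames reaches minute 2, so 0 × 18 + 2 × 2 = 4 labels have been skipped so far.
Adding those back, label number 3799 + 4 = 3803 at 30 labels/s is 126 s + 23 f = 0 h 2 min 6 s frame 23, i.e. 00:02:06;23.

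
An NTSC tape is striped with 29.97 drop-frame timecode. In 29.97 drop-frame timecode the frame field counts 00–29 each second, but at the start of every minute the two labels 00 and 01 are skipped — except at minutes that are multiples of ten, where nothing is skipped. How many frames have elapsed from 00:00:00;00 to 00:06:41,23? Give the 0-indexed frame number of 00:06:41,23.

12041

As if non-drop at 30 labels/s: (0 × 3600 + 6 × 60 + 41) × 30 + 23 = 12053.
Minute boundaries passed: 6; those not divisible by 10: 6 − 0 = 6; dropped labels = 2 × 6 = 12.
Actual frame index = 12053 − 12 = 12041.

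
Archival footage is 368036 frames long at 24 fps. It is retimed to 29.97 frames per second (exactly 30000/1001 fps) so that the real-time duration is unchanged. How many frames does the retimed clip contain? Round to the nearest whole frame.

Frames at target rate = 368036 × (30000/1001) / (24) = 460045000/1001 ≈ 459585.415.
Nearest whole frame: 459585.

459585 frames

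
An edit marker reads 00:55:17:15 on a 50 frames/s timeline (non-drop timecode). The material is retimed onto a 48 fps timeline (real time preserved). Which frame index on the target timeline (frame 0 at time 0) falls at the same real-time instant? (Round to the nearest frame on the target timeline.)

frame 159230

Source frame index: (0×3600 + 55×60 + 17) × 50 + 15 = 165865.
Real time: 165865 / (50) = 33173/10 s.
Target frame: (33173/10) × (48) = 796152/5 ≈ 159230.400 → 159230.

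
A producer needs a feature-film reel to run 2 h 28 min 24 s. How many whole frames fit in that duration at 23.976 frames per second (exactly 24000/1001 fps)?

213482 frames

2 h 28 min 24 s = 8904 s.
Frames = 8904 × 24000/1001 = 30528000/143 ≈ 213482.5175.
Complete frames: 213482.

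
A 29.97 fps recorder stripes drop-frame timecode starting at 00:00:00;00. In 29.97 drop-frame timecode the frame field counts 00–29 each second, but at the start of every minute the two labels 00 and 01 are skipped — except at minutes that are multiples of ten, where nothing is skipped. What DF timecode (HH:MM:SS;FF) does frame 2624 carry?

Ten DF minutes hold 17982 frames, so frame 2624 lies in block 0 (frames 0–17981) with 2624 frames into that block.
The block's first minute is 1800 frames and the rest 1798 each; 2624 frames reaches minute 1, so 0 × 18 + 1 × 2 = 2 labels have been skipped so far.
Adding those back, label number 2624 + 2 = 2626 at 30 labels/s is 87 s + 16 f = 0 h 1 min 27 s frame 16, i.e. 00:01:27;16.

00:01:27;16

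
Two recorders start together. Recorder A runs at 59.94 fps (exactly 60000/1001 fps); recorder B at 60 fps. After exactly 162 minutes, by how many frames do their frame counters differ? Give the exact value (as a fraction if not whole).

162 min = 9720 s.
A emits 60000/1001 × 9720 = 583200000/1001 frames; B emits 60 × 9720 = 583200.
Difference = 583200/1001 frames (≈ 582.6174); B is ahead of A.

583200/1001 frames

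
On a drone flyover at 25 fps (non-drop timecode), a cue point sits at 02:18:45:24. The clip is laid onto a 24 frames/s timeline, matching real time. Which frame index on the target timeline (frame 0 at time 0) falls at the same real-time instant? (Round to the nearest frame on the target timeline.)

Source frame index: (2×3600 + 18×60 + 45) × 25 + 24 = 208149.
Real time: 208149 / (25) = 208149/25 s.
Target frame: (208149/25) × (24) = 4995576/25 ≈ 199823.040 → 199823.

frame 199823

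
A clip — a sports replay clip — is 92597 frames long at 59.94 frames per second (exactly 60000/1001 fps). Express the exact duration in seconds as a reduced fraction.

Running time = 92597 ÷ (60000/1001) = 92597 × 1001/60000 = 92689597/60000 s.

92689597/60000 seconds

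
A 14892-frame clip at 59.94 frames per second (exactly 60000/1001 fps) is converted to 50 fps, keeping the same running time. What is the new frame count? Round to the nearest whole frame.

12422 frames

Frames at target rate = 14892 × (50) / (60000/1001) = 1242241/100 ≈ 12422.410.
Nearest whole frame: 12422.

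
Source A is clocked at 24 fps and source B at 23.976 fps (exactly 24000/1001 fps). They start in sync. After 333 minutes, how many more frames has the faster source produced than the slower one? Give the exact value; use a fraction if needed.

479520/1001 frames

333 min = 19980 s.
A emits 24 × 19980 = 479520 frames; B emits 24000/1001 × 19980 = 479520000/1001.
Difference = 479520/1001 frames (≈ 479.0410); B is behind A.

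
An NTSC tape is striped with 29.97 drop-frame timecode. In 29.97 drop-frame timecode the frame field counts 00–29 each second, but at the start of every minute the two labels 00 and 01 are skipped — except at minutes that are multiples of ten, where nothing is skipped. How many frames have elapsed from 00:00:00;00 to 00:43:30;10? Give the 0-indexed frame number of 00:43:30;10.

78232

As if non-drop at 30 labels/s: (0 × 3600 + 43 × 60 + 30) × 30 + 10 = 78310.
Minute boundaries passed: 43; those not divisible by 10: 43 − 4 = 39; dropped labels = 2 × 39 = 78.
Actual frame index = 78310 − 78 = 78232.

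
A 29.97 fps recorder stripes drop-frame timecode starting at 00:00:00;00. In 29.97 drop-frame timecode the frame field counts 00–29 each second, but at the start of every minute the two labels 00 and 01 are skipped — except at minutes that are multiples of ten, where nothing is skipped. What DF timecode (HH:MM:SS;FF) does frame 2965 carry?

00:01:38;27

Ten DF minutes hold 17982 frames, so frame 2965 lies in block 0 (frames 0–17981) with 2965 frames into that block.
The block's first minute is 1800 frames and the rest 1798 each; 2965 frames reaches minute 1, so 0 × 18 + 1 × 2 = 2 labels have been skipped so far.
Adding those back, label number 2965 + 2 = 2967 at 30 labels/s is 98 s + 27 f = 0 h 1 min 38 s frame 27, i.e. 00:01:38;27.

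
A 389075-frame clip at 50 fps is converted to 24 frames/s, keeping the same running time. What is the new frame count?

186756 frames

Target frames = source frames × (target rate / source rate) = 389075 × (24)/(50) = 389075 × 12/25 = 186756.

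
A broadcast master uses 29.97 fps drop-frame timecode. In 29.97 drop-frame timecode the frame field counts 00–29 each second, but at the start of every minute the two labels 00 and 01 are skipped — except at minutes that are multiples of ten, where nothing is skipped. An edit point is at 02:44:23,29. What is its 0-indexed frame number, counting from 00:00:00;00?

As if non-drop at 30 labels/s: (2 × 3600 + 44 × 60 + 23) × 30 + 29 = 295919.
Minute boundaries passed: 164; those not divisible by 10: 164 − 16 = 148; dropped labels = 2 × 148 = 296.
Actual frame index = 295919 − 296 = 295623.

295623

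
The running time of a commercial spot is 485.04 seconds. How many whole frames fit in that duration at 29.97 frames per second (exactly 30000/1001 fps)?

Frames = 485.04 × 30000/1001 = 14551200/1001 ≈ 14536.6633.
Complete frames: 14536.

14536 frames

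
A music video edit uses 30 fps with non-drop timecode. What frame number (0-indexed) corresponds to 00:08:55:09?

frame 16059

Total seconds to the label: (0 × 3600 + 8 × 60 + 55) = 535.
Frame index = 535 × 30 + 9 = 16059.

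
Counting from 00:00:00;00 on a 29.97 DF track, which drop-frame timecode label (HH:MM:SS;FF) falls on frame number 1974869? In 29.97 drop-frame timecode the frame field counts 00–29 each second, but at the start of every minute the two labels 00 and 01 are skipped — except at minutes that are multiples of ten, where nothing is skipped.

Each 10-minute DF block holds 10 × 60 × 30 − 9 × 2 = 17982 frames. 1974869 ÷ 17982 → 109 full blocks, remainder 14831.
Within the partial block the first minute is 1800 frames and each further minute 1798, so 8 further minute boundaries passed. Total skipped labels = 18 × 109 + 2 × 8 = 1978.
Non-drop label index = 1974869 + 1978 = 1976847; at 30 labels/s that is 18:18:14:27, i.e. DF 18:18:14;27.

18:18:14;27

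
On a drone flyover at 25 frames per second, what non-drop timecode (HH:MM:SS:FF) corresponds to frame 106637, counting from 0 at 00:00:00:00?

106637 ÷ 25 = 4265 full seconds, remainder 12 frames.
4265 s = 1 h 11 min 5 s.
Timecode: 01:11:05:12.

01:11:05:12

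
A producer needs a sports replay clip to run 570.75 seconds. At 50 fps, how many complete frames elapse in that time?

Frames = 570.75 × 50 = 57075/2 ≈ 28537.5000.
Complete frames: 28537.

28537 frames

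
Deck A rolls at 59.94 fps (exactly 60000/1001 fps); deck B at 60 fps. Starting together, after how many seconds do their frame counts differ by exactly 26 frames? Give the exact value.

13013/30 seconds

The gap grows by |60 − 60000/1001| = 60/1001 frames per second.
Time for a 26-frame gap: 26 ÷ (60/1001) = 13013/30 s.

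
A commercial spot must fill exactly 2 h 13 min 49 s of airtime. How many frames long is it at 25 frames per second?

200725 frames

2 h 13 min 49 s = 8029 s.
Frames = 8029 × 25 = 200725.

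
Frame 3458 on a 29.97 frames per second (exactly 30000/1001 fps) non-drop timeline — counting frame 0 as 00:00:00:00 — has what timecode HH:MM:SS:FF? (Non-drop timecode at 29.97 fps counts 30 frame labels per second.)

00:01:55:08

3458 ÷ 30 = 115 full seconds, remainder 8 frames.
115 s = 0 h 1 min 55 s.
Timecode: 00:01:55:08.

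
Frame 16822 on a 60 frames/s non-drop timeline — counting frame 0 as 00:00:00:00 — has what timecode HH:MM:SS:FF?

16822 ÷ 60 = 280 full seconds, remainder 22 frames.
280 s = 0 h 4 min 40 s.
Timecode: 00:04:40:22.

00:04:40:22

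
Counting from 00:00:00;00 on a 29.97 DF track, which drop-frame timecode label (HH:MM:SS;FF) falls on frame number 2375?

00:01:19;07

Each 10-minute DF block holds 10 × 60 × 30 − 9 × 2 = 17982 frames. 2375 ÷ 17982 → 0 full blocks, remainder 2375.
Within the partial block the first minute is 1800 frames and each further minute 1798, so 1 further minute boundary passed. Total skipped labels = 18 × 0 + 2 × 1 = 2.
Non-drop label index = 2375 + 2 = 2377; at 30 labels/s that is 00:01:19:07, i.e. DF 00:01:19;07.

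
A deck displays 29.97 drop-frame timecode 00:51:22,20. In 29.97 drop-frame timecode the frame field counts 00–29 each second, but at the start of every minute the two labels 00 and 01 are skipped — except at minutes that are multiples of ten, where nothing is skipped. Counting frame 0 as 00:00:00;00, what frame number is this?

92388

Complete 10-minute blocks: 5, each 17982 frames → 89910.
Remaining 1 whole minute in the current block: 1800 + 0 × 1798 = 1800 frames.
Within the current minute: 22 × 30 + 20 − 2 = 678 (labels ;00/;01 skipped at this minute). Total = 89910 + 1800 + 678 = 92388.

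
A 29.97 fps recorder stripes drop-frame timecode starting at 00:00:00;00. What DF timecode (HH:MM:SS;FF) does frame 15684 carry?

Ten DF minutes hold 17982 frames, so frame 15684 lies in block 0 (frames 0–17981) with 15684 frames into that block.
The block's first minute is 1800 frames and the rest 1798 each; 15684 frames reaches minute 8, so 0 × 18 + 8 × 2 = 16 labels have been skipped so far.
Adding those back, label number 15684 + 16 = 15700 at 30 labels/s is 523 s + 10 f = 0 h 8 min 43 s frame 10, i.e. 00:08:43;10.

00:08:43;10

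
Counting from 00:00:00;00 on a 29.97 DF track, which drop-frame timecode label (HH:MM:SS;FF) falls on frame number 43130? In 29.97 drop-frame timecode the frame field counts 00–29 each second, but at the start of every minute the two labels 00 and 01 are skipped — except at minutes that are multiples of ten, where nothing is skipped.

Ten DF minutes hold 17982 frames, so frame 43130 lies in block 2 (frames 35964–53945) with 7166 frames into that block.
The block's first minute is 1800 frames and the rest 1798 each; 7166 frames reaches minute 3, so 2 × 18 + 3 × 2 = 42 labels have been skipped so far.
Adding those back, label number 43130 + 42 = 43172 at 30 labels/s is 1439 s + 2 f = 0 h 23 min 59 s frame 2, i.e. 00:23:59;02.

00:23:59;02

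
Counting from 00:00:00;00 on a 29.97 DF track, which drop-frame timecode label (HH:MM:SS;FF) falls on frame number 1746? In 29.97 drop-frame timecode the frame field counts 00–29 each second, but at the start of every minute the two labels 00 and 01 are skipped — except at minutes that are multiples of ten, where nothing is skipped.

Ten DF minutes hold 17982 frames, so frame 1746 lies in block 0 (frames 0–17981) with 1746 frames into that block.
The block's first minute is 1800 frames and the rest 1798 each; 1746 frames reaches minute 0, so 0 × 18 + 0 × 2 = 0 labels have been skipped so far.
Adding those back, label number 1746 + 0 = 1746 at 30 labels/s is 58 s + 6 f = 0 h 0 min 58 s frame 6, i.e. 00:00:58;06.

00:00:58;06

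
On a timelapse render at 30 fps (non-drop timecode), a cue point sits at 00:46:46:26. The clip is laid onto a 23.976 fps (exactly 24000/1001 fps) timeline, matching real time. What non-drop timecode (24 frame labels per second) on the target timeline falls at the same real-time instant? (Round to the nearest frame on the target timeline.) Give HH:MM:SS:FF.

00:46:44:02

Source frame index: (0×3600 + 46×60 + 46) × 30 + 26 = 84206.
Real time: 84206 / (30) = 42103/15 s.
Target frame: (42103/15) × (24000/1001) = 67364800/1001 ≈ 67297.502 → 67298.
At 24 labels/s: frame 67298 → 00:46:44:02.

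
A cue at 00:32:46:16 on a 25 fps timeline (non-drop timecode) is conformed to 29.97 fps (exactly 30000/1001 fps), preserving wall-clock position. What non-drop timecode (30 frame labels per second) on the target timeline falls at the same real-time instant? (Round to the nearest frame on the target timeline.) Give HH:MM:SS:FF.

00:32:44:20

Source frame index: (0×3600 + 32×60 + 46) × 25 + 16 = 49166.
Real time: 49166 / (25) = 49166/25 s.
Target frame: (49166/25) × (30000/1001) = 4538400/77 ≈ 58940.260 → 58940.
At 30 labels/s: frame 58940 → 00:32:44:20.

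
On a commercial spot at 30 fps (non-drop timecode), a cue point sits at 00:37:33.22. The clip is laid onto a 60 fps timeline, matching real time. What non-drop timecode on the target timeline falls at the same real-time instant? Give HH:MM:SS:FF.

00:37:33:44

Source frame index: (0×3600 + 37×60 + 33) × 30 + 22 = 67612.
Real time: 67612 / (30) = 33806/15 s.
Target frame: (33806/15) × (60) = 135224.
At 60 labels/s: frame 135224 → 00:37:33:44.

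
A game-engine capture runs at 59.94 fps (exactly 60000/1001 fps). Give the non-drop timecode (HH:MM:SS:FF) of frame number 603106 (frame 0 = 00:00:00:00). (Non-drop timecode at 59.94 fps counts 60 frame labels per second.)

02:47:31:46

603106 ÷ 60 = 10051 full seconds, remainder 46 frames.
10051 s = 2 h 47 min 31 s.
Timecode: 02:47:31:46.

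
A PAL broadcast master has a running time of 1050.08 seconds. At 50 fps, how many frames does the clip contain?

52504 frames

Frames = 1050.08 × 50 = 52504.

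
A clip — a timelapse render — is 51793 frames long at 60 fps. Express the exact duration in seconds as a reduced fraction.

Running time = 51793 ÷ (60) = 51793 × 1/60 = 51793/60 s.

51793/60 seconds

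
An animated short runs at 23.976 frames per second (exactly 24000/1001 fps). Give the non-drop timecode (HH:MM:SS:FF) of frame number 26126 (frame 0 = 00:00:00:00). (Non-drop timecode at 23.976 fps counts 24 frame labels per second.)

26126 ÷ 24 = 1088 full seconds, remainder 14 frames.
1088 s = 0 h 18 min 8 s.
Timecode: 00:18:08:14.

00:18:08:14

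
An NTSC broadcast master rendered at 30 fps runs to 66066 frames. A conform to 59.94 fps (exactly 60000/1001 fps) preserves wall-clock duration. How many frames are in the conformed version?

132000 frames

Target frames = source frames × (target rate / source rate) = 66066 × (60000/1001)/(30) = 66066 × 2000/1001 = 132000.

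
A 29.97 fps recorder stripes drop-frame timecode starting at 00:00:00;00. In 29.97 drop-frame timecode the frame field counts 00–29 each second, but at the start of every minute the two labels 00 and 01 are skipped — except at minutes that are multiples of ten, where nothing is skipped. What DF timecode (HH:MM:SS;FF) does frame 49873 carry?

00:27:44;03

Ten DF minutes hold 17982 frames, so frame 49873 lies in block 2 (frames 35964–53945) with 13909 frames into that block.
The block's first minute is 1800 frames and the rest 1798 each; 13909 frames reaches minute 7, so 2 × 18 + 7 × 2 = 50 labels have been skipped so far.
Adding those back, label number 49873 + 50 = 49923 at 30 labels/s is 1664 s + 3 f = 0 h 27 min 44 s frame 3, i.e. 00:27:44;03.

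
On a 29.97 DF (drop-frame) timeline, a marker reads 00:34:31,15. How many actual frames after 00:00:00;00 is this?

62083

Complete 10-minute blocks: 3, each 17982 frames → 53946.
Remaining 4 whole minutes in the current block: 1800 + 3 × 1798 = 7194 frames.
Within the current minute: 31 × 30 + 15 − 2 = 943 (labels ;00/;01 skipped at this minute). Total = 53946 + 7194 + 943 = 62083.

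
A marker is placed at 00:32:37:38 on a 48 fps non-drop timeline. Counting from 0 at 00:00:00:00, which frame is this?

Total seconds to the label: (0 × 3600 + 32 × 60 + 37) = 1957.
Frame index = 1957 × 48 + 38 = 93974.

93974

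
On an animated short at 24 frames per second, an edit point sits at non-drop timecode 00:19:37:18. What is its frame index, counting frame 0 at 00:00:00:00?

Total seconds to the label: (0 × 3600 + 19 × 60 + 37) = 1177.
Frame index = 1177 × 24 + 18 = 28266.

28266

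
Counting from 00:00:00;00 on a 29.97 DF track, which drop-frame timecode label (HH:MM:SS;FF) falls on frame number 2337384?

Ten DF minutes hold 17982 frames, so frame 2337384 lies in block 129 (frames 2319678–2337659) with 17706 frames into that block.
The block's first minute is 1800 frames and the rest 1798 each; 17706 frames reaches minute 9, so 129 × 18 + 9 × 2 = 2340 labels have been skipped so far.
Adding those back, label number 2337384 + 2340 = 2339724 at 30 labels/s is 77990 s + 24 f = 21 h 39 min 50 s frame 24, i.e. 21:39:50;24.

21:39:50;24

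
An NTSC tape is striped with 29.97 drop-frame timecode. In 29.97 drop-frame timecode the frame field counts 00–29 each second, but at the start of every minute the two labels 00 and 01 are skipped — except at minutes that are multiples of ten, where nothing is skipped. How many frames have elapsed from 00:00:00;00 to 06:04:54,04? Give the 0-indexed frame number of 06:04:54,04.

656168

As if non-drop at 30 labels/s: (6 × 3600 + 4 × 60 + 54) × 30 + 4 = 656824.
Minute boundaries passed: 364; those not divisible by 10: 364 − 36 = 328; dropped labels = 2 × 328 = 656.
Actual frame index = 656824 − 656 = 656168.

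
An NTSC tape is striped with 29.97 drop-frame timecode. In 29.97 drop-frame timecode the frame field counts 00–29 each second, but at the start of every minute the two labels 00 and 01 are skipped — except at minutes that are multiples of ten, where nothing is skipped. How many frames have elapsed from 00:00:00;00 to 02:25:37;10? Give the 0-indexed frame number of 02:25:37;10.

As if non-drop at 30 labels/s: (2 × 3600 + 25 × 60 + 37) × 30 + 10 = 262120.
Minute boundaries passed: 145; those not divisible by 10: 145 − 14 = 131; dropped labels = 2 × 131 = 262.
Actual frame index = 262120 − 262 = 261858.

261858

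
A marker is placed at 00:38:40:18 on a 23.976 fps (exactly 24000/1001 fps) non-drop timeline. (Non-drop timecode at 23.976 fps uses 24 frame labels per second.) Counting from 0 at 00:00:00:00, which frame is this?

Total seconds to the label: (0 × 3600 + 38 × 60 + 40) = 2320.
Frame index = 2320 × 24 + 18 = 55698.

55698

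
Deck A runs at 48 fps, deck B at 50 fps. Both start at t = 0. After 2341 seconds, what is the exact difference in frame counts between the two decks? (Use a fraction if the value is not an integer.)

A emits 48 × 2341 = 112368 frames; B emits 50 × 2341 = 117050.
Difference = 4682 frames; B is ahead of A.

4682 frames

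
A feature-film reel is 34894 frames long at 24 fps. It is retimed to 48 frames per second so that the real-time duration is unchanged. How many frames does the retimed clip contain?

Target frames = source frames × (target rate / source rate) = 34894 × (48)/(24) = 34894 × 2 = 69788.

69788 frames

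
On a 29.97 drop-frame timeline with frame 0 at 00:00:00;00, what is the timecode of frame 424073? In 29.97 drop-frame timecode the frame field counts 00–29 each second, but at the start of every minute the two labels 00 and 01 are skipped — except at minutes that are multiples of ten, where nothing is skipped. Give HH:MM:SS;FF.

Ten DF minutes hold 17982 frames, so frame 424073 lies in block 23 (frames 413586–431567) with 10487 frames into that block.
The block's first minute is 1800 frames and the rest 1798 each; 10487 frames reaches minute 5, so 23 × 18 + 5 × 2 = 424 labels have been skipped so far.
Adding those back, label number 424073 + 424 = 424497 at 30 labels/s is 14149 s + 27 f = 3 h 55 min 49 s frame 27, i.e. 03:55:49;27.

03:55:49;27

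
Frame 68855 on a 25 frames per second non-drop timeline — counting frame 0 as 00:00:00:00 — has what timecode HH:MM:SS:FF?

00:45:54:05

68855 ÷ 25 = 2754 full seconds, remainder 5 frames.
2754 s = 0 h 45 min 54 s.
Timecode: 00:45:54:05.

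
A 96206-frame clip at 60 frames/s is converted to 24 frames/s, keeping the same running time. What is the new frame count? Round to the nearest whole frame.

Frames at target rate = 96206 × (24) / (60) = 192412/5 ≈ 38482.400.
Nearest whole frame: 38482.

38482 frames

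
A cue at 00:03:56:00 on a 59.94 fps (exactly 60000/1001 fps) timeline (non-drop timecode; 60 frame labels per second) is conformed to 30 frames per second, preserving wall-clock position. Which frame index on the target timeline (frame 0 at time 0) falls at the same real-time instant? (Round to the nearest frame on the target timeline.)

frame 7087

Source frame index: (0×3600 + 3×60 + 56) × 60 + 0 = 14160.
Real time: 14160 / (60000/1001) = 59059/250 s.
Target frame: (59059/250) × (30) = 177177/25 ≈ 7087.080 → 7087.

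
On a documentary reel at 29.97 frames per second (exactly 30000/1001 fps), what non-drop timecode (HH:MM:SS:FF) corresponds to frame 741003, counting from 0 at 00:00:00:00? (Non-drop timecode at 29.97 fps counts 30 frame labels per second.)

06:51:40:03

741003 ÷ 30 = 24700 full seconds, remainder 3 frames.
24700 s = 6 h 51 min 40 s.
Timecode: 06:51:40:03.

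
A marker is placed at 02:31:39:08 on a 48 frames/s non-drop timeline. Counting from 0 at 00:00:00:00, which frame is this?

frame 436760

Total seconds to the label: (2 × 3600 + 31 × 60 + 39) = 9099.
Frame index = 9099 × 48 + 8 = 436760.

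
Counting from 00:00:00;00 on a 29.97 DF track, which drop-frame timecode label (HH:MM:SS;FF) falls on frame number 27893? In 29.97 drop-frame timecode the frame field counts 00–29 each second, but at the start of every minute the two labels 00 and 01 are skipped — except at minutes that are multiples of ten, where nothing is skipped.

00:15:30;21

Ten DF minutes hold 17982 frames, so frame 27893 lies in block 1 (frames 17982–35963) with 9911 frames into that block.
The block's first minute is 1800 frames and the rest 1798 each; 9911 frames reaches minute 5, so 1 × 18 + 5 × 2 = 28 labels have been skipped so far.
Adding those back, label number 27893 + 28 = 27921 at 30 labels/s is 930 s + 21 f = 0 h 15 min 30 s frame 21, i.e. 00:15:30;21.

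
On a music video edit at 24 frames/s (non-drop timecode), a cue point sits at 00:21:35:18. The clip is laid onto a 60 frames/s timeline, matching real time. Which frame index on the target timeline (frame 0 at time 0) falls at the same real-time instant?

frame 77745

Source frame index: (0×3600 + 21×60 + 35) × 24 + 18 = 31098.
Real time: 31098 / (24) = 5183/4 s.
Target frame: (5183/4) × (60) = 77745.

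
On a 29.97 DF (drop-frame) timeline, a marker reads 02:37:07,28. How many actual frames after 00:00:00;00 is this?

As if non-drop at 30 labels/s: (2 × 3600 + 37 × 60 + 7) × 30 + 28 = 282838.
Minute boundaries passed: 157; those not divisible by 10: 157 − 15 = 142; dropped labels = 2 × 142 = 284.
Actual frame index = 282838 − 284 = 282554.

282554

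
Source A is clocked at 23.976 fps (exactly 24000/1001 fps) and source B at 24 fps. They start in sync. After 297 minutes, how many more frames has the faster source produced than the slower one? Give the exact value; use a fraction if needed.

38880/91 frames

297 min = 17820 s.
A emits 24000/1001 × 17820 = 38880000/91 frames; B emits 24 × 17820 = 427680.
Difference = 38880/91 frames (≈ 427.2527); B is ahead of A.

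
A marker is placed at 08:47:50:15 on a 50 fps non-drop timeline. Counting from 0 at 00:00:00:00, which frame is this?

frame 1583515

Total seconds to the label: (8 × 3600 + 47 × 60 + 50) = 31670.
Frame index = 31670 × 50 + 15 = 1583515.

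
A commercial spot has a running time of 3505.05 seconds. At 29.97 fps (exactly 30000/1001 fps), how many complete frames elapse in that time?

105046 frames

Frames = 3505.05 × 30000/1001 = 105151500/1001 ≈ 105046.4535.
Complete frames: 105046.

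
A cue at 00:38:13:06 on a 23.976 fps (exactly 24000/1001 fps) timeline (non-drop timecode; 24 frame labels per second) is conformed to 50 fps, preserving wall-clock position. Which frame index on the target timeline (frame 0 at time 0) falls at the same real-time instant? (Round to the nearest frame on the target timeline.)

Source frame index: (0×3600 + 38×60 + 13) × 24 + 6 = 55038.
Real time: 55038 / (24000/1001) = 9182173/4000 s.
Target frame: (9182173/4000) × (50) = 9182173/80 ≈ 114777.163 → 114777.

frame 114777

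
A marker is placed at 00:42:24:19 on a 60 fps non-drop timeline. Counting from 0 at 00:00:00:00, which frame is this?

152659

Total seconds to the label: (0 × 3600 + 42 × 60 + 24) = 2544.
Frame index = 2544 × 60 + 19 = 152659.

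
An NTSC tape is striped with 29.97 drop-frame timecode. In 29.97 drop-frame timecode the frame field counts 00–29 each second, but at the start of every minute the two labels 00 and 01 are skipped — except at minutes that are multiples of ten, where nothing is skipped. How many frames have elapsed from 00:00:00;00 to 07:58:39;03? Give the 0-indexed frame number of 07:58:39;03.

860711

As if non-drop at 30 labels/s: (7 × 3600 + 58 × 60 + 39) × 30 + 3 = 861573.
Minute boundaries passed: 478; those not divisible by 10: 478 − 47 = 431; dropped labels = 2 × 431 = 862.
Actual frame index = 861573 − 862 = 860711.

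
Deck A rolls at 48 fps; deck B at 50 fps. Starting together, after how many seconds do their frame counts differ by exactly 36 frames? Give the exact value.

The gap grows by |50 − 48| = 2 frames per second.
Time for a 36-frame gap: 36 ÷ (2) = 18 s.

18 seconds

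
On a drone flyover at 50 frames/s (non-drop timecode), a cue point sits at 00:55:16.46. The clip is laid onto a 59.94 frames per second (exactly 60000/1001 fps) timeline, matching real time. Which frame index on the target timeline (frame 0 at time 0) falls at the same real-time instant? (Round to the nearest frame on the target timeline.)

frame 198816

Source frame index: (0×3600 + 55×60 + 16) × 50 + 46 = 165846.
Real time: 165846 / (50) = 82923/25 s.
Target frame: (82923/25) × (60000/1001) = 199015200/1001 ≈ 198816.384 → 198816.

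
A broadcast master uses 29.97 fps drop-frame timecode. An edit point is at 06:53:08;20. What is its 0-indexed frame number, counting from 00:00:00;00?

742916

As if non-drop at 30 labels/s: (6 × 3600 + 53 × 60 + 8) × 30 + 20 = 743660.
Minute boundaries passed: 413; those not divisible by 10: 413 − 41 = 372; dropped labels = 2 × 372 = 744.
Actual frame index = 743660 − 744 = 742916.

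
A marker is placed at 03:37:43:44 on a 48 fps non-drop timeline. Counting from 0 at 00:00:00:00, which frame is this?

Total seconds to the label: (3 × 3600 + 37 × 60 + 43) = 13063.
Frame index = 13063 × 48 + 44 = 627068.

627068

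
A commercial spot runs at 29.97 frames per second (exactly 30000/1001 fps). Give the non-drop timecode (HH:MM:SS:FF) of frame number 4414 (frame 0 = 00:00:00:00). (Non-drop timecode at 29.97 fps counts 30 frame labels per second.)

4414 ÷ 30 = 147 full seconds, remainder 4 frames.
147 s = 0 h 2 min 27 s.
Timecode: 00:02:27:04.

00:02:27:04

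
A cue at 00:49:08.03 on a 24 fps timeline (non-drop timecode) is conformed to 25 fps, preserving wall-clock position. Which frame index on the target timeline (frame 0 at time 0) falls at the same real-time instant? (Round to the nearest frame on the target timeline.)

frame 73703

Source frame index: (0×3600 + 49×60 + 8) × 24 + 3 = 70755.
Real time: 70755 / (24) = 23585/8 s.
Target frame: (23585/8) × (25) = 589625/8 ≈ 73703.125 → 73703.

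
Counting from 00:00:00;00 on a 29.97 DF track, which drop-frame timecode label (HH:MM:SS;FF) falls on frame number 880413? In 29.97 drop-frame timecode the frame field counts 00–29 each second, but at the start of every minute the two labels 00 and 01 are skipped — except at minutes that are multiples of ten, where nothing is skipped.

08:09:36;15

Ten DF minutes hold 17982 frames, so frame 880413 lies in block 48 (frames 863136–881117) with 17277 frames into that block.
The block's first minute is 1800 frames and the rest 1798 each; 17277 frames reaches minute 9, so 48 × 18 + 9 × 2 = 882 labels have been skipped so far.
Adding those back, label number 880413 + 882 = 881295 at 30 labels/s is 29376 s + 15 f = 8 h 9 min 36 s frame 15, i.e. 08:09:36;15.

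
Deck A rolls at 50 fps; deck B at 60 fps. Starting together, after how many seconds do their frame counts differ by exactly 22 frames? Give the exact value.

2.2 seconds

The gap grows by |60 − 50| = 10 frames per second.
Time for a 22-frame gap: 22 ÷ (10) = 2.2 s.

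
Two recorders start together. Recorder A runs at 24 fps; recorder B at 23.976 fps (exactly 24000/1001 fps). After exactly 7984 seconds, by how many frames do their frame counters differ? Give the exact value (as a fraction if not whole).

191616/1001 frames

A emits 24 × 7984 = 191616 frames; B emits 24000/1001 × 7984 = 191616000/1001.
Difference = 191616/1001 frames (≈ 191.4246); B is behind A.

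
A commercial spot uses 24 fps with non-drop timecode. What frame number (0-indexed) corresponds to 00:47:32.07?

Total seconds to the label: (0 × 3600 + 47 × 60 + 32) = 2852.
Frame index = 2852 × 24 + 7 = 68455.

68455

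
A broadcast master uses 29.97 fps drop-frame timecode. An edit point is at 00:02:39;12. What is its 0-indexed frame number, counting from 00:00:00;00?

Complete 10-minute blocks: 0, each 17982 frames → 0.
Remaining 2 whole minutes in the current block: 1800 + 1 × 1798 = 3598 frames.
Within the current minute: 39 × 30 + 12 − 2 = 1180 (labels ;00/;01 skipped at this minute). Total = 0 + 3598 + 1180 = 4778.

4778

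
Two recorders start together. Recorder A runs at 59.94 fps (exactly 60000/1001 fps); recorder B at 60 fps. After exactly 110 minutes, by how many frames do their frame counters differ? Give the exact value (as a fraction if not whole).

36000/91 frames

110 min = 6600 s.
A emits 60000/1001 × 6600 = 36000000/91 frames; B emits 60 × 6600 = 396000.
Difference = 36000/91 frames (≈ 395.6044); B is ahead of A.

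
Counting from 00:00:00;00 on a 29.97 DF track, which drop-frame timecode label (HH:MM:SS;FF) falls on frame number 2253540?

20:53:13;06

Each 10-minute DF block holds 10 × 60 × 30 − 9 × 2 = 17982 frames. 2253540 ÷ 17982 → 125 full blocks, remainder 5790.
Within the partial block the first minute is 1800 frames and each further minute 1798, so 3 further minute boundaries passed. Total skipped labels = 18 × 125 + 2 × 3 = 2256.
Non-drop label index = 2253540 + 2256 = 2255796; at 30 labels/s that is 20:53:13:06, i.e. DF 20:53:13;06.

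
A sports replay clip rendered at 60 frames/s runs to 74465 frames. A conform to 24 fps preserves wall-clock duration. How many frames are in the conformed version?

29786 frames

Target frames = source frames × (target rate / source rate) = 74465 × (24)/(60) = 74465 × 2/5 = 29786.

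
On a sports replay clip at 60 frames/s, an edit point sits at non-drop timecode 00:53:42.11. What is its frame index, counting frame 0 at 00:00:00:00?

Total seconds to the label: (0 × 3600 + 53 × 60 + 42) = 3222.
Frame index = 3222 × 60 + 11 = 193331.

frame 193331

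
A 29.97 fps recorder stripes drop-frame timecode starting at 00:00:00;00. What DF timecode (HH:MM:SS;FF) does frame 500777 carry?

04:38:29;09

Each 10-minute DF block holds 10 × 60 × 30 − 9 × 2 = 17982 frames. 500777 ÷ 17982 → 27 full blocks, remainder 15263.
Within the partial block the first minute is 1800 frames and each further minute 1798, so 8 further minute boundaries passed. Total skipped labels = 18 × 27 + 2 × 8 = 502.
Non-drop label index = 500777 + 502 = 501279; at 30 labels/s that is 04:38:29:09, i.e. DF 04:38:29;09.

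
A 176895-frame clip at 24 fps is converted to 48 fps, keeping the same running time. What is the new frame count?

353790 frames

Frames at target rate = 176895 × (48) / (24) = 353790.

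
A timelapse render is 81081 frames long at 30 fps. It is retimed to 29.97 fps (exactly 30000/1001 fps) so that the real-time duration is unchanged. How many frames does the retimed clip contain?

81000 frames

Target frames = source frames × (target rate / source rate) = 81081 × (30000/1001)/(30) = 81081 × 1000/1001 = 81000.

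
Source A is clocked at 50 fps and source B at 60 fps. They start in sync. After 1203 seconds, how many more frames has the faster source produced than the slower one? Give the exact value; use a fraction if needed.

12030 frames

A emits 50 × 1203 = 60150 frames; B emits 60 × 1203 = 72180.
Difference = 12030 frames; B is ahead of A.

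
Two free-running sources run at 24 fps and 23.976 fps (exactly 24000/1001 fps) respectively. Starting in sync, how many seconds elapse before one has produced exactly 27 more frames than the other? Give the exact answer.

1126.125 seconds

The gap grows by |24000/1001 − 24| = 24/1001 frames per second.
Time for a 27-frame gap: 27 ÷ (24/1001) = 1126.125 s.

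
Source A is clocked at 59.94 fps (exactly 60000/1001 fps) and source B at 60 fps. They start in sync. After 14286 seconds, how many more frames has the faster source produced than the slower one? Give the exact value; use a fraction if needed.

A emits 60000/1001 × 14286 = 857160000/1001 frames; B emits 60 × 14286 = 857160.
Difference = 857160/1001 frames (≈ 856.3037); B is ahead of A.

857160/1001 frames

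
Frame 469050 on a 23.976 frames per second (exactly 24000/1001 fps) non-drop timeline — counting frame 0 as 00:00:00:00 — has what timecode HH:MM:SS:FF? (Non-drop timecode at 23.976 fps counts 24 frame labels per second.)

469050 ÷ 24 = 19543 full seconds, remainder 18 frames.
19543 s = 5 h 25 min 43 s.
Timecode: 05:25:43:18.

05:25:43:18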